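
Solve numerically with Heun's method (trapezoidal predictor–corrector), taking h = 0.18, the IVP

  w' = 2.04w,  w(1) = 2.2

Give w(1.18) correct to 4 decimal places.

3.1562

Heun: k1 = f(s_n, w_n); k2 = f(s_n + h, w_n + h·k1); w_{n+1} = w_n + (h/2)·(k1 + k2).
s=1.000000, w=2.200000:
  k1 = f(1.000000, 2.200000) = 4.488000
  k2 = f(1.180000, 3.007840) = 6.135994
  w ← 2.200000 + (0.18/2)·(4.488000 + 6.135994) = 3.156159
w(1.18) ≈ 3.1562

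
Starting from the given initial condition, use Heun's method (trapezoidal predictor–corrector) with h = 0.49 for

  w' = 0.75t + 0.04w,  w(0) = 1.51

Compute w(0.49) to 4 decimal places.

1.6299

Heun: k1 = f(t_n, w_n); k2 = f(t_n + h, w_n + h·k1); w_{n+1} = w_n + (h/2)·(k1 + k2).
t=0.000000, w=1.510000:
  k1 = f(0.000000, 1.510000) = 0.060400
  k2 = f(0.490000, 1.539596) = 0.429084
  w ← 1.510000 + (0.49/2)·(0.060400 + 0.429084) = 1.629924
w(0.49) ≈ 1.6299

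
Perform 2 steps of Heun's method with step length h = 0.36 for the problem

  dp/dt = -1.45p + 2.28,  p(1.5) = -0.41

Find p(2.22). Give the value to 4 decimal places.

0.8245

Heun: k1 = f(t_n, p_n); k2 = f(t_n + h, p_n + h·k1); p_{n+1} = p_n + (h/2)·(k1 + k2).
t=1.500000, p=-0.410000:
  k1 = f(1.500000, -0.410000) = 2.874500
  k2 = f(1.860000, 0.624820) = 1.374011
  p ← -0.410000 + (0.36/2)·(2.874500 + 1.374011) = 0.354732
t=1.860000, p=0.354732:
  k1 = f(1.860000, 0.354732) = 1.765639
  k2 = f(2.220000, 0.990362) = 0.843975
  p ← 0.354732 + (0.36/2)·(1.765639 + 0.843975) = 0.824462
p(2.22) ≈ 0.8245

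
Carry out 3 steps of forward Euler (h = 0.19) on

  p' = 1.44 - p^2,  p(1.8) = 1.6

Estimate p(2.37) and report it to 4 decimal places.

1.2501

Euler: p_{n+1} = p_n + h·f(x_n, p_n).
x=1.800000, p=1.600000: f=-1.120000 → p ← 1.600000 + 0.19·(-1.120000) = 1.387200
x=1.990000, p=1.387200: f=-0.484324 → p ← 1.387200 + 0.19·(-0.484324) = 1.295178
x=2.180000, p=1.295178: f=-0.237487 → p ← 1.295178 + 0.19·(-0.237487) = 1.250056
p(2.37) ≈ 1.2501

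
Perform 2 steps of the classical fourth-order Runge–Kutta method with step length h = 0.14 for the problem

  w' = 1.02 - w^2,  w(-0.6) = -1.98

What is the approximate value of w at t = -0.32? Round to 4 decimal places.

RK4: k1 = f(t_n, w_n); k2 = f(t_n + h/2, w_n + (h/2)·k1); k3 = f(t_n + h/2, w_n + (h/2)·k2); k4 = f(t_n + h, w_n + h·k3); w_{n+1} = w_n + (h/6)·(k1 + 2k2 + 2k3 + k4).
t=-0.600000, w=-1.980000:
  k1 = f(-0.600000, -1.980000) = -2.900400
  k2 = f(-0.530000, -2.183028) = -3.745611
  k3 = f(-0.530000, -2.242193) = -4.007428
  k4 = f(-0.460000, -2.541040) = -5.436884
  w ← -1.980000 + (0.14/6)·(k1 + 2k2 + 2k3 + k4) = -2.536345
t=-0.460000, w=-2.536345:
  k1 = f(-0.460000, -2.536345) = -5.413047
  k2 = f(-0.390000, -2.915258) = -7.478732
  k3 = f(-0.390000, -3.059856) = -8.342721
  k4 = f(-0.320000, -3.704326) = -12.702032
  w ← -2.536345 + (0.14/6)·(k1 + 2k2 + 2k3 + k4) = -3.697365
w(-0.32) ≈ -3.6974

-3.6974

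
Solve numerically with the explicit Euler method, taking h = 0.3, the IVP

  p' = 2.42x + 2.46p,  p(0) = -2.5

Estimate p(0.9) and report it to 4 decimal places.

-12.3106

Euler: p_{n+1} = p_n + h·f(x_n, p_n).
x=0.000000, p=-2.500000: f=-6.150000 → p ← -2.500000 + 0.3·(-6.150000) = -4.345000
x=0.300000, p=-4.345000: f=-9.962700 → p ← -4.345000 + 0.3·(-9.962700) = -7.333810
x=0.600000, p=-7.333810: f=-16.589173 → p ← -7.333810 + 0.3·(-16.589173) = -12.310562
p(0.9) ≈ -12.3106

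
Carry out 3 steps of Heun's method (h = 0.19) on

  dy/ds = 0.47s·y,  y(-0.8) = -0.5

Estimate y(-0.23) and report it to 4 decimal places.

Heun: k1 = f(s_n, y_n); k2 = f(s_n + h, y_n + h·k1); y_{n+1} = y_n + (h/2)·(k1 + k2).
s=-0.800000, y=-0.500000:
  k1 = f(-0.800000, -0.500000) = 0.188000
  k2 = f(-0.610000, -0.464280) = 0.133109
  y ← -0.500000 + (0.19/2)·(0.188000 + 0.133109) = -0.469495
s=-0.610000, y=-0.469495:
  k1 = f(-0.610000, -0.469495) = 0.134604
  k2 = f(-0.420000, -0.443920) = 0.087630
  y ← -0.469495 + (0.19/2)·(0.134604 + 0.087630) = -0.448382
s=-0.420000, y=-0.448382:
  k1 = f(-0.420000, -0.448382) = 0.088511
  k2 = f(-0.230000, -0.431565) = 0.046652
  y ← -0.448382 + (0.19/2)·(0.088511 + 0.046652) = -0.435542
y(-0.23) ≈ -0.4355

-0.4355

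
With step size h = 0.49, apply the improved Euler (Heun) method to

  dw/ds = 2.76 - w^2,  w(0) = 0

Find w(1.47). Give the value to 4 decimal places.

1.3711

Heun: k1 = f(s_n, w_n); k2 = f(s_n + h, w_n + h·k1); w_{n+1} = w_n + (h/2)·(k1 + k2).
s=0.000000, w=0.000000:
  k1 = f(0.000000, 0.000000) = 2.760000
  k2 = f(0.490000, 1.352400) = 0.931014
  w ← 0.000000 + (0.49/2)·(2.760000 + 0.931014) = 0.904298
s=0.490000, w=0.904298:
  k1 = f(0.490000, 0.904298) = 1.942244
  k2 = f(0.980000, 1.855998) = -0.684729
  w ← 0.904298 + (0.49/2)·(1.942244 + (-0.684729)) = 1.212390
s=0.980000, w=1.212390:
  k1 = f(0.980000, 1.212390) = 1.290111
  k2 = f(1.470000, 1.844544) = -0.642343
  w ← 1.212390 + (0.49/2)·(1.290111 + (-0.642343)) = 1.371093
w(1.47) ≈ 1.3711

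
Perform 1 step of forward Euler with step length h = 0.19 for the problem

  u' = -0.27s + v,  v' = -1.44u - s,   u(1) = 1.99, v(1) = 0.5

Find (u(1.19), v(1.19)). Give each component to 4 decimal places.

Euler on (u,v): u_{n+1} = u_n + h·u', v_{n+1} = v_n + h·v'.
1.000000: (1.990000, 0.500000); f=(0.230000, -3.865600) → (2.033700, -0.234464)
(u(1.19), v(1.19)) ≈ (2.0337, -0.2345)

2.0337, -0.2345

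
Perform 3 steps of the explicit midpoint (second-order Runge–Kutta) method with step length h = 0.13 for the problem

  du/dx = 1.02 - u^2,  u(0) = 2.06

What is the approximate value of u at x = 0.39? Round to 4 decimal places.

Midpoint: k1 = f(x_n, u_n); k2 = f(x_n + h/2, u_n + (h/2)·k1); u_{n+1} = u_n + h·k2.
x=0.000000, u=2.060000:
  k1 = f(0.000000, 2.060000) = -3.223600
  k2 = f(0.065000, 1.850466) = -2.404224
  u ← 2.060000 + 0.13·(-2.404224) = 1.747451
x=0.130000, u=1.747451:
  k1 = f(0.130000, 1.747451) = -2.033584
  k2 = f(0.195000, 1.615268) = -1.589090
  u ← 1.747451 + 0.13·(-1.589090) = 1.540869
x=0.260000, u=1.540869:
  k1 = f(0.260000, 1.540869) = -1.354278
  k2 = f(0.325000, 1.452841) = -1.090747
  u ← 1.540869 + 0.13·(-1.090747) = 1.399072
u(0.39) ≈ 1.3991

1.3991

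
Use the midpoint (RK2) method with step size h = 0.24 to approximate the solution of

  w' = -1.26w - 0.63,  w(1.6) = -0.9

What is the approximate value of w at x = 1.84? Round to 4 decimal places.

-0.7973

Midpoint: k1 = f(x_n, w_n); k2 = f(x_n + h/2, w_n + (h/2)·k1); w_{n+1} = w_n + h·k2.
x=1.600000, w=-0.900000:
  k1 = f(1.600000, -0.900000) = 0.504000
  k2 = f(1.720000, -0.839520) = 0.427795
  w ← -0.900000 + 0.24·0.427795 = -0.797329
w(1.84) ≈ -0.7973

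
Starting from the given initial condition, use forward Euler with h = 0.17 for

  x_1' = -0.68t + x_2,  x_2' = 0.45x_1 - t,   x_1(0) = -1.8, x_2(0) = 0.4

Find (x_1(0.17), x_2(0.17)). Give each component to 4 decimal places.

-1.7320, 0.2623

Euler on (x_1,x_2): x_1_{n+1} = x_1_n + h·x_1', x_2_{n+1} = x_2_n + h·x_2'.
0.000000: (-1.800000, 0.400000); f=(0.400000, -0.810000) → (-1.732000, 0.262300)
(x_1(0.17), x_2(0.17)) ≈ (-1.7320, 0.2623)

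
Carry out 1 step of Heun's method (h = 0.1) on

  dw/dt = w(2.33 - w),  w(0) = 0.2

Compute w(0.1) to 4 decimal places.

Heun: k1 = f(t_n, w_n); k2 = f(t_n + h, w_n + h·k1); w_{n+1} = w_n + (h/2)·(k1 + k2).
t=0.000000, w=0.200000:
  k1 = f(0.000000, 0.200000) = 0.426000
  k2 = f(0.100000, 0.242600) = 0.506403
  w ← 0.200000 + (0.1/2)·(0.426000 + 0.506403) = 0.246620
w(0.1) ≈ 0.2466

0.2466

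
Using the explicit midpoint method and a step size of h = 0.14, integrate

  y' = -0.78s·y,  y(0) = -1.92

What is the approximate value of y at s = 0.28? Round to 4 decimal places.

Midpoint: k1 = f(s_n, y_n); k2 = f(s_n + h/2, y_n + (h/2)·k1); y_{n+1} = y_n + h·k2.
s=0.000000, y=-1.920000:
  k1 = f(0.000000, -1.920000) = 0.000000
  k2 = f(0.070000, -1.920000) = 0.104832
  y ← -1.920000 + 0.14·0.104832 = -1.905324
s=0.140000, y=-1.905324:
  k1 = f(0.140000, -1.905324) = 0.208061
  k2 = f(0.210000, -1.890759) = 0.309706
  y ← -1.905324 + 0.14·0.309706 = -1.861965
y(0.28) ≈ -1.8620

-1.8620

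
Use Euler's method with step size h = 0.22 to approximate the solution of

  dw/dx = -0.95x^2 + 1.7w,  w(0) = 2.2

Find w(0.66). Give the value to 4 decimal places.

Euler: w_{n+1} = w_n + h·f(x_n, w_n).
x=0.000000, w=2.200000: f=3.740000 → w ← 2.200000 + 0.22·3.740000 = 3.022800
x=0.220000, w=3.022800: f=5.092780 → w ← 3.022800 + 0.22·5.092780 = 4.143212
x=0.440000, w=4.143212: f=6.859540 → w ← 4.143212 + 0.22·6.859540 = 5.652310
w(0.66) ≈ 5.6523

5.6523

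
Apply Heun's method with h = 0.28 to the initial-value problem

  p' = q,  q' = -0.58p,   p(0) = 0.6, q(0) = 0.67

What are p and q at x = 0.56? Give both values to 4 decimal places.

Heun on (p,q): k1 = f(x_n, state_n); k2 = f(x_n + h, state_n + h·k1); state_{n+1} = state_n + (h/2)·(k1 + k2).
0.000000: (0.600000, 0.670000)
  k1 = (0.670000, -0.348000)
  predictor → (0.787600, 0.572560)
  k2 = (0.572560, -0.456808)
  → (0.773958, 0.557327)
0.280000: (0.773958, 0.557327)
  k1 = (0.557327, -0.448896)
  predictor → (0.930010, 0.431636)
  k2 = (0.431636, -0.539406)
  → (0.912413, 0.418965)
(p(0.56), q(0.56)) ≈ (0.9124, 0.4190)

0.9124, 0.4190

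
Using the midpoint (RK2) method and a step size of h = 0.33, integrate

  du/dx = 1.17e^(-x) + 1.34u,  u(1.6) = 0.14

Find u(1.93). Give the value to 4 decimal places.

Midpoint: k1 = f(x_n, u_n); k2 = f(x_n + h/2, u_n + (h/2)·k1); u_{n+1} = u_n + h·k2.
x=1.600000, u=0.140000:
  k1 = f(1.600000, 0.140000) = 0.423819
  k2 = f(1.765000, 0.209930) = 0.481595
  u ← 0.140000 + 0.33·0.481595 = 0.298926
u(1.93) ≈ 0.2989

0.2989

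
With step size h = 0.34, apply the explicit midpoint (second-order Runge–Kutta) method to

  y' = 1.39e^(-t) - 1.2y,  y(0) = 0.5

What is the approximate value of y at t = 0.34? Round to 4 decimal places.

0.6399

Midpoint: k1 = f(t_n, y_n); k2 = f(t_n + h/2, y_n + (h/2)·k1); y_{n+1} = y_n + h·k2.
t=0.000000, y=0.500000:
  k1 = f(0.000000, 0.500000) = 0.790000
  k2 = f(0.170000, 0.634300) = 0.411534
  y ← 0.500000 + 0.34·0.411534 = 0.639922
y(0.34) ≈ 0.6399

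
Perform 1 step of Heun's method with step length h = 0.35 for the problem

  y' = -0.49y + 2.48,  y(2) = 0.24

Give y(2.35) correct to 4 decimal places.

Heun: k1 = f(t_n, y_n); k2 = f(t_n + h, y_n + h·k1); y_{n+1} = y_n + (h/2)·(k1 + k2).
t=2.000000, y=0.240000:
  k1 = f(2.000000, 0.240000) = 2.362400
  k2 = f(2.350000, 1.066840) = 1.957248
  y ← 0.240000 + (0.35/2)·(2.362400 + 1.957248) = 0.995938
y(2.35) ≈ 0.9959

0.9959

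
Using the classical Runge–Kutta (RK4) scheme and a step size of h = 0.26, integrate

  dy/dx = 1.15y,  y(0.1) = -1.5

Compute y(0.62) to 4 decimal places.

RK4: k1 = f(x_n, y_n); k2 = f(x_n + h/2, y_n + (h/2)·k1); k3 = f(x_n + h/2, y_n + (h/2)·k2); k4 = f(x_n + h, y_n + h·k3); y_{n+1} = y_n + (h/6)·(k1 + 2k2 + 2k3 + k4).
x=0.100000, y=-1.500000:
  k1 = f(0.100000, -1.500000) = -1.725000
  k2 = f(0.230000, -1.724250) = -1.982887
  k3 = f(0.230000, -1.757775) = -2.021442
  k4 = f(0.360000, -2.025575) = -2.329411
  y ← -1.500000 + (0.26/6)·(k1 + 2k2 + 2k3 + k4) = -2.022733
x=0.360000, y=-2.022733:
  k1 = f(0.360000, -2.022733) = -2.326143
  k2 = f(0.490000, -2.325132) = -2.673901
  k3 = f(0.490000, -2.370340) = -2.725891
  k4 = f(0.620000, -2.731465) = -3.141184
  y ← -2.022733 + (0.26/6)·(k1 + 2k2 + 2k3 + k4) = -2.727633
y(0.62) ≈ -2.7276

-2.7276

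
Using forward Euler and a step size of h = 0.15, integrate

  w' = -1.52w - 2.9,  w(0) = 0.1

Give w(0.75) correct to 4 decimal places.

-1.3573

Euler: w_{n+1} = w_n + h·f(t_n, w_n).
t=0.000000, w=0.100000: f=-3.052000 → w ← 0.100000 + 0.15·(-3.052000) = -0.357800
t=0.150000, w=-0.357800: f=-2.356144 → w ← -0.357800 + 0.15·(-2.356144) = -0.711222
t=0.300000, w=-0.711222: f=-1.818943 → w ← -0.711222 + 0.15·(-1.818943) = -0.984063
t=0.450000, w=-0.984063: f=-1.404224 → w ← -0.984063 + 0.15·(-1.404224) = -1.194697
t=0.600000, w=-1.194697: f=-1.084061 → w ← -1.194697 + 0.15·(-1.084061) = -1.357306
w(0.75) ≈ -1.3573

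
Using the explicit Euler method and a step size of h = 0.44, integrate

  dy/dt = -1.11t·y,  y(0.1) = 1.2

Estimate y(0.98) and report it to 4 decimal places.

0.8404

Euler: y_{n+1} = y_n + h·f(t_n, y_n).
t=0.100000, y=1.200000: f=-0.133200 → y ← 1.200000 + 0.44·(-0.133200) = 1.141392
t=0.540000, y=1.141392: f=-0.684150 → y ← 1.141392 + 0.44·(-0.684150) = 0.840366
y(0.98) ≈ 0.8404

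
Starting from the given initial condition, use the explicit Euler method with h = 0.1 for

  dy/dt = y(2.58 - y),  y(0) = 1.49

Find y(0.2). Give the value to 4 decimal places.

Euler: y_{n+1} = y_n + h·f(t_n, y_n).
t=0.000000, y=1.490000: f=1.624100 → y ← 1.490000 + 0.1·1.624100 = 1.652410
t=0.100000, y=1.652410: f=1.532759 → y ← 1.652410 + 0.1·1.532759 = 1.805686
y(0.2) ≈ 1.8057

1.8057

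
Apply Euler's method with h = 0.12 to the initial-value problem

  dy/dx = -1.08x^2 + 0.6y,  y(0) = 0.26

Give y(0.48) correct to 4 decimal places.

0.3164

Euler: y_{n+1} = y_n + h·f(x_n, y_n).
x=0.000000, y=0.260000: f=0.156000 → y ← 0.260000 + 0.12·0.156000 = 0.278720
x=0.120000, y=0.278720: f=0.151680 → y ← 0.278720 + 0.12·0.151680 = 0.296922
x=0.240000, y=0.296922: f=0.115945 → y ← 0.296922 + 0.12·0.115945 = 0.310835
x=0.360000, y=0.310835: f=0.046533 → y ← 0.310835 + 0.12·0.046533 = 0.316419
y(0.48) ≈ 0.3164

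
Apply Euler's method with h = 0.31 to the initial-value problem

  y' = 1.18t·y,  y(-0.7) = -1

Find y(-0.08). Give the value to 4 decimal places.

Euler: y_{n+1} = y_n + h·f(t_n, y_n).
t=-0.700000, y=-1.000000: f=0.826000 → y ← -1.000000 + 0.31·0.826000 = -0.743940
t=-0.390000, y=-0.743940: f=0.342361 → y ← -0.743940 + 0.31·0.342361 = -0.637808
y(-0.08) ≈ -0.6378

-0.6378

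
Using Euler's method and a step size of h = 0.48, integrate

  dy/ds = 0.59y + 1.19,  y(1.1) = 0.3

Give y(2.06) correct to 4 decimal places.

1.7981

Euler: y_{n+1} = y_n + h·f(s_n, y_n).
s=1.100000, y=0.300000: f=1.367000 → y ← 0.300000 + 0.48·1.367000 = 0.956160
s=1.580000, y=0.956160: f=1.754134 → y ← 0.956160 + 0.48·1.754134 = 1.798145
y(2.06) ≈ 1.7981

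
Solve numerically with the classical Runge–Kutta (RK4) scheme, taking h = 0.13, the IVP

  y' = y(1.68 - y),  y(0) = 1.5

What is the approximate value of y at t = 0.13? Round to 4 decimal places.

RK4: k1 = f(t_n, y_n); k2 = f(t_n + h/2, y_n + (h/2)·k1); k3 = f(t_n + h/2, y_n + (h/2)·k2); k4 = f(t_n + h, y_n + h·k3); y_{n+1} = y_n + (h/6)·(k1 + 2k2 + 2k3 + k4).
t=0.000000, y=1.500000:
  k1 = f(0.000000, 1.500000) = 0.270000
  k2 = f(0.065000, 1.517550) = 0.246526
  k3 = f(0.065000, 1.516024) = 0.248591
  k4 = f(0.130000, 1.532317) = 0.226297
  y ← 1.500000 + (0.13/6)·(k1 + 2k2 + 2k3 + k4) = 1.532208
y(0.13) ≈ 1.5322

1.5322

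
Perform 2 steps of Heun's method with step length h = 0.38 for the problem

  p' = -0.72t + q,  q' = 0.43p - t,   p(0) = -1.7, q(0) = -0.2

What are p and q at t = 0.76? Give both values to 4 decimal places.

-2.3339, -1.1059

Heun on (p,q): k1 = f(t_n, state_n); k2 = f(t_n + h, state_n + h·k1); state_{n+1} = state_n + (h/2)·(k1 + k2).
0.000000: (-1.700000, -0.200000)
  k1 = (-0.200000, -0.731000)
  predictor → (-1.776000, -0.477780)
  k2 = (-0.751380, -1.143680)
  → (-1.880762, -0.556189)
0.380000: (-1.880762, -0.556189)
  k1 = (-0.829789, -1.188728)
  predictor → (-2.196082, -1.007906)
  k2 = (-1.555106, -1.704315)
  → (-2.333892, -1.105867)
(p(0.76), q(0.76)) ≈ (-2.3339, -1.1059)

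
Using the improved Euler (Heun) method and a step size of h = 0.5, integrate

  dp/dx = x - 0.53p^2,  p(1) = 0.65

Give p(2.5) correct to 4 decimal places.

1.8426

Heun: k1 = f(x_n, p_n); k2 = f(x_n + h, p_n + h·k1); p_{n+1} = p_n + (h/2)·(k1 + k2).
x=1.000000, p=0.650000:
  k1 = f(1.000000, 0.650000) = 0.776075
  k2 = f(1.500000, 1.038037) = 0.928913
  p ← 0.650000 + (0.5/2)·(0.776075 + 0.928913) = 1.076247
x=1.500000, p=1.076247:
  k1 = f(1.500000, 1.076247) = 0.886097
  k2 = f(2.000000, 1.519296) = 0.776623
  p ← 1.076247 + (0.5/2)·(0.886097 + 0.776623) = 1.491927
x=2.000000, p=1.491927:
  k1 = f(2.000000, 1.491927) = 0.820302
  k2 = f(2.500000, 1.902078) = 0.582513
  p ← 1.491927 + (0.5/2)·(0.820302 + 0.582513) = 1.842631
p(2.5) ≈ 1.8426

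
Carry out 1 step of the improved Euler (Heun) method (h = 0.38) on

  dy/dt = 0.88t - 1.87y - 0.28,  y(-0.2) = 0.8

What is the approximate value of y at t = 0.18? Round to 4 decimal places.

Heun: k1 = f(t_n, y_n); k2 = f(t_n + h, y_n + h·k1); y_{n+1} = y_n + (h/2)·(k1 + k2).
t=-0.200000, y=0.800000:
  k1 = f(-0.200000, 0.800000) = -1.952000
  k2 = f(0.180000, 0.058240) = -0.230509
  y ← 0.800000 + (0.38/2)·(-1.952000 + (-0.230509)) = 0.385323
y(0.18) ≈ 0.3853

0.3853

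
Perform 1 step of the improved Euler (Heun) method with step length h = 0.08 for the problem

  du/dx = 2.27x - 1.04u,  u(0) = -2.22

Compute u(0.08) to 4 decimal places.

Heun: k1 = f(x_n, u_n); k2 = f(x_n + h, u_n + h·k1); u_{n+1} = u_n + (h/2)·(k1 + k2).
x=0.000000, u=-2.220000:
  k1 = f(0.000000, -2.220000) = 2.308800
  k2 = f(0.080000, -2.035296) = 2.298308
  u ← -2.220000 + (0.08/2)·(2.308800 + 2.298308) = -2.035716
u(0.08) ≈ -2.0357

-2.0357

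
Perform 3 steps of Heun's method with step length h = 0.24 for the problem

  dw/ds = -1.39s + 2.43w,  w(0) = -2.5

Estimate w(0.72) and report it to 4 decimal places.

Heun: k1 = f(s_n, w_n); k2 = f(s_n + h, w_n + h·k1); w_{n+1} = w_n + (h/2)·(k1 + k2).
s=0.000000, w=-2.500000:
  k1 = f(0.000000, -2.500000) = -6.075000
  k2 = f(0.240000, -3.958000) = -9.951540
  w ← -2.500000 + (0.24/2)·(-6.075000 + (-9.951540)) = -4.423185
s=0.240000, w=-4.423185:
  k1 = f(0.240000, -4.423185) = -11.081939
  k2 = f(0.480000, -7.082850) = -17.878526
  w ← -4.423185 + (0.24/2)·(-11.081939 + (-17.878526)) = -7.898441
s=0.480000, w=-7.898441:
  k1 = f(0.480000, -7.898441) = -19.860411
  k2 = f(0.720000, -12.664939) = -31.776602
  w ← -7.898441 + (0.24/2)·(-19.860411 + (-31.776602)) = -14.094882
w(0.72) ≈ -14.0949

-14.0949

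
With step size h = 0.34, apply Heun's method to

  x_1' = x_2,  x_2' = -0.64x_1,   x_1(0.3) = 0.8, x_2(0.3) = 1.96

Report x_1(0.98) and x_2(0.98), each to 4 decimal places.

Heun on (x_1,x_2): k1 = f(s_n, state_n); k2 = f(s_n + h, state_n + h·k1); state_{n+1} = state_n + (h/2)·(k1 + k2).
0.300000: (0.800000, 1.960000)
  k1 = (1.960000, -0.512000)
  predictor → (1.466400, 1.785920)
  k2 = (1.785920, -0.938496)
  → (1.436806, 1.713416)
0.640000: (1.436806, 1.713416)
  k1 = (1.713416, -0.919556)
  predictor → (2.019368, 1.400767)
  k2 = (1.400767, -1.292395)
  → (1.966217, 1.337384)
(x_1(0.98), x_2(0.98)) ≈ (1.9662, 1.3374)

1.9662, 1.3374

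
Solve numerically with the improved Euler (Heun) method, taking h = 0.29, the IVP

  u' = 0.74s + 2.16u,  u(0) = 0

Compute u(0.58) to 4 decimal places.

0.1696

Heun: k1 = f(s_n, u_n); k2 = f(s_n + h, u_n + h·k1); u_{n+1} = u_n + (h/2)·(k1 + k2).
s=0.000000, u=0.000000:
  k1 = f(0.000000, 0.000000) = 0.000000
  k2 = f(0.290000, 0.000000) = 0.214600
  u ← 0.000000 + (0.29/2)·(0.000000 + 0.214600) = 0.031117
s=0.290000, u=0.031117:
  k1 = f(0.290000, 0.031117) = 0.281813
  k2 = f(0.580000, 0.112843) = 0.672940
  u ← 0.031117 + (0.29/2)·(0.281813 + 0.672940) = 0.169556
u(0.58) ≈ 0.1696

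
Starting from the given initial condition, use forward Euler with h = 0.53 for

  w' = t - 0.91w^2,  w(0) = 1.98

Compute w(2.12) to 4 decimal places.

1.3466

Euler: w_{n+1} = w_n + h·f(t_n, w_n).
t=0.000000, w=1.980000: f=-3.567564 → w ← 1.980000 + 0.53·(-3.567564) = 0.089191
t=0.530000, w=0.089191: f=0.522761 → w ← 0.089191 + 0.53·0.522761 = 0.366254
t=1.060000, w=0.366254: f=0.937931 → w ← 0.366254 + 0.53·0.937931 = 0.863358
t=1.590000, w=0.863358: f=0.911699 → w ← 0.863358 + 0.53·0.911699 = 1.346558
w(2.12) ≈ 1.3466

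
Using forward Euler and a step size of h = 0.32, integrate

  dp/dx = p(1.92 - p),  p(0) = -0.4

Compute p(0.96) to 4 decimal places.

Euler: p_{n+1} = p_n + h·f(x_n, p_n).
x=0.000000, p=-0.400000: f=-0.928000 → p ← -0.400000 + 0.32·(-0.928000) = -0.696960
x=0.320000, p=-0.696960: f=-1.823916 → p ← -0.696960 + 0.32·(-1.823916) = -1.280613
x=0.640000, p=-1.280613: f=-4.098748 → p ← -1.280613 + 0.32·(-4.098748) = -2.592213
p(0.96) ≈ -2.5922

-2.5922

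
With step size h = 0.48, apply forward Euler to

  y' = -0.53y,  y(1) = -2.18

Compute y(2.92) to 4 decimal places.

-0.6737

Euler: y_{n+1} = y_n + h·f(t_n, y_n).
t=1.000000, y=-2.180000: f=1.155400 → y ← -2.180000 + 0.48·1.155400 = -1.625408
t=1.480000, y=-1.625408: f=0.861466 → y ← -1.625408 + 0.48·0.861466 = -1.211904
t=1.960000, y=-1.211904: f=0.642309 → y ← -1.211904 + 0.48·0.642309 = -0.903596
t=2.440000, y=-0.903596: f=0.478906 → y ← -0.903596 + 0.48·0.478906 = -0.673721
y(2.92) ≈ -0.6737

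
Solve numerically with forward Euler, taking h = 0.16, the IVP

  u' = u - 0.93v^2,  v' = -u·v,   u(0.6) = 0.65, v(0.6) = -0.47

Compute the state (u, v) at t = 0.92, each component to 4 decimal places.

Euler on (u,v): u_{n+1} = u_n + h·u', v_{n+1} = v_n + h·v'.
0.600000: (0.650000, -0.470000); f=(0.444563, 0.305500) → (0.721130, -0.421120)
0.760000: (0.721130, -0.421120); f=(0.556202, 0.303682) → (0.810122, -0.372531)
(u(0.92), v(0.92)) ≈ (0.8101, -0.3725)

0.8101, -0.3725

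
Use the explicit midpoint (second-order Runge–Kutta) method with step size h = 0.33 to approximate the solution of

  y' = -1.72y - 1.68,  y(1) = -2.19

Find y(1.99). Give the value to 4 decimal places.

Midpoint: k1 = f(t_n, y_n); k2 = f(t_n + h/2, y_n + (h/2)·k1); y_{n+1} = y_n + h·k2.
t=1.000000, y=-2.190000:
  k1 = f(1.000000, -2.190000) = 2.086800
  k2 = f(1.165000, -1.845678) = 1.494566
  y ← -2.190000 + 0.33·1.494566 = -1.696793
t=1.330000, y=-1.696793:
  k1 = f(1.330000, -1.696793) = 1.238484
  k2 = f(1.495000, -1.492443) = 0.887002
  y ← -1.696793 + 0.33·0.887002 = -1.404082
t=1.660000, y=-1.404082:
  k1 = f(1.660000, -1.404082) = 0.735022
  k2 = f(1.825000, -1.282804) = 0.526423
  y ← -1.404082 + 0.33·0.526423 = -1.230363
y(1.99) ≈ -1.2304

-1.2304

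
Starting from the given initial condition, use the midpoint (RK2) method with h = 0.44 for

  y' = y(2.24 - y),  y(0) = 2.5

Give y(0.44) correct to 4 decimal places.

Midpoint: k1 = f(x_n, y_n); k2 = f(x_n + h/2, y_n + (h/2)·k1); y_{n+1} = y_n + h·k2.
x=0.000000, y=2.500000:
  k1 = f(0.000000, 2.500000) = -0.650000
  k2 = f(0.220000, 2.357000) = -0.275769
  y ← 2.500000 + 0.44·(-0.275769) = 2.378662
y(0.44) ≈ 2.3787

2.3787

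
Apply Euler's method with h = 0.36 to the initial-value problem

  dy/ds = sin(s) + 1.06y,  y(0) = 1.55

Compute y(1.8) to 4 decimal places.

Euler: y_{n+1} = y_n + h·f(s_n, y_n).
s=0.000000, y=1.550000: f=1.643000 → y ← 1.550000 + 0.36·1.643000 = 2.141480
s=0.360000, y=2.141480: f=2.622243 → y ← 2.141480 + 0.36·2.622243 = 3.085487
s=0.720000, y=3.085487: f=3.930001 → y ← 3.085487 + 0.36·3.930001 = 4.500288
s=1.080000, y=4.500288: f=5.652263 → y ← 4.500288 + 0.36·5.652263 = 6.535103
s=1.440000, y=6.535103: f=7.918667 → y ← 6.535103 + 0.36·7.918667 = 9.385823
y(1.8) ≈ 9.3858

9.3858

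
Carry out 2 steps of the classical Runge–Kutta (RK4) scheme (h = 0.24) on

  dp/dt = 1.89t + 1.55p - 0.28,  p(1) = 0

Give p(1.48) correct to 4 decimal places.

RK4: k1 = f(t_n, p_n); k2 = f(t_n + h/2, p_n + (h/2)·k1); k3 = f(t_n + h/2, p_n + (h/2)·k2); k4 = f(t_n + h, p_n + h·k3); p_{n+1} = p_n + (h/6)·(k1 + 2k2 + 2k3 + k4).
t=1.000000, p=0.000000:
  k1 = f(1.000000, 0.000000) = 1.610000
  k2 = f(1.120000, 0.193200) = 2.136260
  k3 = f(1.120000, 0.256351) = 2.234144
  k4 = f(1.240000, 0.536195) = 2.894702
  p ← 0.000000 + (0.24/6)·(k1 + 2k2 + 2k3 + k4) = 0.529820
t=1.240000, p=0.529820:
  k1 = f(1.240000, 0.529820) = 2.884822
  k2 = f(1.360000, 0.875999) = 3.648198
  k3 = f(1.360000, 0.967604) = 3.790187
  k4 = f(1.480000, 1.439465) = 4.748371
  p ← 0.529820 + (0.24/6)·(k1 + 2k2 + 2k3 + k4) = 1.430219
p(1.48) ≈ 1.4302

1.4302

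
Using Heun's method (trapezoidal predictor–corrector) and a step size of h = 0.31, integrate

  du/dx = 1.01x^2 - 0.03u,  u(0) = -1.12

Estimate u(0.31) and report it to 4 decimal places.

Heun: k1 = f(x_n, u_n); k2 = f(x_n + h, u_n + h·k1); u_{n+1} = u_n + (h/2)·(k1 + k2).
x=0.000000, u=-1.120000:
  k1 = f(0.000000, -1.120000) = 0.033600
  k2 = f(0.310000, -1.109584) = 0.130349
  u ← -1.120000 + (0.31/2)·(0.033600 + 0.130349) = -1.094588
u(0.31) ≈ -1.0946

-1.0946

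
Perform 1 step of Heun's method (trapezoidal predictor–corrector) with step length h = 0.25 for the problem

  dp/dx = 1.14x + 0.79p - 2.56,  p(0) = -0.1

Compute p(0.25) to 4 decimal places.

-0.7893

Heun: k1 = f(x_n, p_n); k2 = f(x_n + h, p_n + h·k1); p_{n+1} = p_n + (h/2)·(k1 + k2).
x=0.000000, p=-0.100000:
  k1 = f(0.000000, -0.100000) = -2.639000
  k2 = f(0.250000, -0.759750) = -2.875203
  p ← -0.100000 + (0.25/2)·(-2.639000 + (-2.875203)) = -0.789275
p(0.25) ≈ -0.7893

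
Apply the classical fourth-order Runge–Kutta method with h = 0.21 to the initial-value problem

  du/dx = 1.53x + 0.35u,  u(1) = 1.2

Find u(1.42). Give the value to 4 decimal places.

2.2241

RK4: k1 = f(x_n, u_n); k2 = f(x_n + h/2, u_n + (h/2)·k1); k3 = f(x_n + h/2, u_n + (h/2)·k2); k4 = f(x_n + h, u_n + h·k3); u_{n+1} = u_n + (h/6)·(k1 + 2k2 + 2k3 + k4).
x=1.000000, u=1.200000:
  k1 = f(1.000000, 1.200000) = 1.950000
  k2 = f(1.105000, 1.404750) = 2.182313
  k3 = f(1.105000, 1.429143) = 2.190850
  k4 = f(1.210000, 1.660078) = 2.432327
  u ← 1.200000 + (0.21/6)·(k1 + 2k2 + 2k3 + k4) = 1.659503
x=1.210000, u=1.659503:
  k1 = f(1.210000, 1.659503) = 2.432126
  k2 = f(1.315000, 1.914876) = 2.682157
  k3 = f(1.315000, 1.941129) = 2.691345
  k4 = f(1.420000, 2.224685) = 2.951240
  u ← 1.659503 + (0.21/6)·(k1 + 2k2 + 2k3 + k4) = 2.224066
u(1.42) ≈ 2.2241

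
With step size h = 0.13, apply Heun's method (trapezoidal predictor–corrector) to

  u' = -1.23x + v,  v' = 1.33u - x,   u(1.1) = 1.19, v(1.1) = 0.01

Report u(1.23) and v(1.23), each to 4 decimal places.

Heun on (u,v): k1 = f(x_n, state_n); k2 = f(x_n + h, state_n + h·k1); state_{n+1} = state_n + (h/2)·(k1 + k2).
1.100000: (1.190000, 0.010000)
  k1 = (-1.343000, 0.482700)
  predictor → (1.015410, 0.072751)
  k2 = (-1.440149, 0.120495)
  → (1.009095, 0.049208)
(u(1.23), v(1.23)) ≈ (1.0091, 0.0492)

1.0091, 0.0492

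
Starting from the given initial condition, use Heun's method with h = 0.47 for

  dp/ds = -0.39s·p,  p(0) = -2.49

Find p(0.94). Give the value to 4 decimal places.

Heun: k1 = f(s_n, p_n); k2 = f(s_n + h, p_n + h·k1); p_{n+1} = p_n + (h/2)·(k1 + k2).
s=0.000000, p=-2.490000:
  k1 = f(0.000000, -2.490000) = 0.000000
  k2 = f(0.470000, -2.490000) = 0.456417
  p ← -2.490000 + (0.47/2)·(0.000000 + 0.456417) = -2.382742
s=0.470000, p=-2.382742:
  k1 = f(0.470000, -2.382742) = 0.436757
  k2 = f(0.940000, -2.177466) = 0.798259
  p ← -2.382742 + (0.47/2)·(0.436757 + 0.798259) = -2.092513
p(0.94) ≈ -2.0925

-2.0925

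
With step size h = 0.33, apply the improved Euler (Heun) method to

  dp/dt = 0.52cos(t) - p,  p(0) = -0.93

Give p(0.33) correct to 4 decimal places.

Heun: k1 = f(t_n, p_n); k2 = f(t_n + h, p_n + h·k1); p_{n+1} = p_n + (h/2)·(k1 + k2).
t=0.000000, p=-0.930000:
  k1 = f(0.000000, -0.930000) = 1.450000
  k2 = f(0.330000, -0.451500) = 0.943442
  p ← -0.930000 + (0.33/2)·(1.450000 + 0.943442) = -0.535082
p(0.33) ≈ -0.5351

-0.5351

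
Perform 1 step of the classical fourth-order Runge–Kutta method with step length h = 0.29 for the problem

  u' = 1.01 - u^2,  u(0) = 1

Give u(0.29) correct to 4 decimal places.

1.0022

RK4: k1 = f(x_n, u_n); k2 = f(x_n + h/2, u_n + (h/2)·k1); k3 = f(x_n + h/2, u_n + (h/2)·k2); k4 = f(x_n + h, u_n + h·k3); u_{n+1} = u_n + (h/6)·(k1 + 2k2 + 2k3 + k4).
x=0.000000, u=1.000000:
  k1 = f(0.000000, 1.000000) = 0.010000
  k2 = f(0.145000, 1.001450) = 0.007098
  k3 = f(0.145000, 1.001029) = 0.007941
  k4 = f(0.290000, 1.002303) = 0.005389
  u ← 1.000000 + (0.29/6)·(k1 + 2k2 + 2k3 + k4) = 1.002198
u(0.29) ≈ 1.0022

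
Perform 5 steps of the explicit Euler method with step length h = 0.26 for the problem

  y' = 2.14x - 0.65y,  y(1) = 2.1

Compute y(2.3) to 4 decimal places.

Euler: y_{n+1} = y_n + h·f(x_n, y_n).
x=1.000000, y=2.100000: f=0.775000 → y ← 2.100000 + 0.26·0.775000 = 2.301500
x=1.260000, y=2.301500: f=1.200425 → y ← 2.301500 + 0.26·1.200425 = 2.613611
x=1.520000, y=2.613611: f=1.553953 → y ← 2.613611 + 0.26·1.553953 = 3.017638
x=1.780000, y=3.017638: f=1.847735 → y ← 3.017638 + 0.26·1.847735 = 3.498049
x=2.040000, y=3.498049: f=2.091868 → y ← 3.498049 + 0.26·2.091868 = 4.041935
y(2.3) ≈ 4.0419

4.0419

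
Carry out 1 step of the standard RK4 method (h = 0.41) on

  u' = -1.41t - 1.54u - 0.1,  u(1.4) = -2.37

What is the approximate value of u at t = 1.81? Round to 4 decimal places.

RK4: k1 = f(t_n, u_n); k2 = f(t_n + h/2, u_n + (h/2)·k1); k3 = f(t_n + h/2, u_n + (h/2)·k2); k4 = f(t_n + h, u_n + h·k3); u_{n+1} = u_n + (h/6)·(k1 + 2k2 + 2k3 + k4).
t=1.400000, u=-2.370000:
  k1 = f(1.400000, -2.370000) = 1.575800
  k2 = f(1.605000, -2.046961) = 0.789270
  k3 = f(1.605000, -2.208200) = 1.037577
  k4 = f(1.810000, -1.944593) = 0.342574
  u ← -2.370000 + (0.41/6)·(k1 + 2k2 + 2k3 + k4) = -1.989242
u(1.81) ≈ -1.9892

-1.9892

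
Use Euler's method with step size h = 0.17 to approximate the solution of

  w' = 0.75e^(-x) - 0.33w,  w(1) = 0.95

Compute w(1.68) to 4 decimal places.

Euler: w_{n+1} = w_n + h·f(x_n, w_n).
x=1.000000, w=0.950000: f=-0.037590 → w ← 0.950000 + 0.17·(-0.037590) = 0.943610
x=1.170000, w=0.943610: f=-0.078616 → w ← 0.943610 + 0.17·(-0.078616) = 0.930245
x=1.340000, w=0.930245: f=-0.110597 → w ← 0.930245 + 0.17·(-0.110597) = 0.911443
x=1.510000, w=0.911443: f=-0.135094 → w ← 0.911443 + 0.17·(-0.135094) = 0.888478
w(1.68) ≈ 0.8885

0.8885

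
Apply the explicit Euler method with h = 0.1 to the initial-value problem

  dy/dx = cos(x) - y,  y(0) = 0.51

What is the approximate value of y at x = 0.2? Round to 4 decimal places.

0.6026

Euler: y_{n+1} = y_n + h·f(x_n, y_n).
x=0.000000, y=0.510000: f=0.490000 → y ← 0.510000 + 0.1·0.490000 = 0.559000
x=0.100000, y=0.559000: f=0.436004 → y ← 0.559000 + 0.1·0.436004 = 0.602600
y(0.2) ≈ 0.6026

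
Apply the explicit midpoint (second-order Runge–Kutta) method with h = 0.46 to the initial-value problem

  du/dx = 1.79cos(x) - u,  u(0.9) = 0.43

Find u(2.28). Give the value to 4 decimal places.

Midpoint: k1 = f(x_n, u_n); k2 = f(x_n + h/2, u_n + (h/2)·k1); u_{n+1} = u_n + h·k2.
x=0.900000, u=0.430000:
  k1 = f(0.900000, 0.430000) = 0.682682
  k2 = f(1.130000, 0.587017) = 0.176704
  u ← 0.430000 + 0.46·0.176704 = 0.511284
x=1.360000, u=0.511284:
  k1 = f(1.360000, 0.511284) = -0.136747
  k2 = f(1.590000, 0.479832) = -0.514205
  u ← 0.511284 + 0.46·(-0.514205) = 0.274750
x=1.820000, u=0.274750:
  k1 = f(1.820000, 0.274750) = -0.716222
  k2 = f(2.050000, 0.110019) = -0.935339
  u ← 0.274750 + 0.46·(-0.935339) = -0.155506
u(2.28) ≈ -0.1555

-0.1555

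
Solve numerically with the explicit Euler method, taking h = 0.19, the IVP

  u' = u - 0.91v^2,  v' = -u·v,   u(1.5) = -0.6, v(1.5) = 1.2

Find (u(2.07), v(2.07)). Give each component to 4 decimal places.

Euler on (u,v): u_{n+1} = u_n + h·u', v_{n+1} = v_n + h·v'.
1.500000: (-0.600000, 1.200000); f=(-1.910400, 0.720000) → (-0.962976, 1.336800)
1.690000: (-0.962976, 1.336800); f=(-2.589177, 1.287306) → (-1.454920, 1.581388)
1.880000: (-1.454920, 1.581388); f=(-3.730637, 2.300793) → (-2.163741, 2.018539)
(u(2.07), v(2.07)) ≈ (-2.1637, 2.0185)

-2.1637, 2.0185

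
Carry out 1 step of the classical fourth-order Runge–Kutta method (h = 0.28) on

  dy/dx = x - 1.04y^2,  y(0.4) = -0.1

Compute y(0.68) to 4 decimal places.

RK4: k1 = f(x_n, y_n); k2 = f(x_n + h/2, y_n + (h/2)·k1); k3 = f(x_n + h/2, y_n + (h/2)·k2); k4 = f(x_n + h, y_n + h·k3); y_{n+1} = y_n + (h/6)·(k1 + 2k2 + 2k3 + k4).
x=0.400000, y=-0.100000:
  k1 = f(0.400000, -0.100000) = 0.389600
  k2 = f(0.540000, -0.045456) = 0.537851
  k3 = f(0.540000, -0.024701) = 0.539365
  k4 = f(0.680000, 0.051022) = 0.677293
  y ← -0.100000 + (0.28/6)·(k1 + 2k2 + 2k3 + k4) = 0.050329
y(0.68) ≈ 0.0503

0.0503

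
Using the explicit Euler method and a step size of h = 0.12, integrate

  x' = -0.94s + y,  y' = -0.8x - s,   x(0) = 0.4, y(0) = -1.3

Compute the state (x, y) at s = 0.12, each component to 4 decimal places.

0.2440, -1.3384

Euler on (x,y): x_{n+1} = x_n + h·x', y_{n+1} = y_n + h·y'.
0.000000: (0.400000, -1.300000); f=(-1.300000, -0.320000) → (0.244000, -1.338400)
(x(0.12), y(0.12)) ≈ (0.2440, -1.3384)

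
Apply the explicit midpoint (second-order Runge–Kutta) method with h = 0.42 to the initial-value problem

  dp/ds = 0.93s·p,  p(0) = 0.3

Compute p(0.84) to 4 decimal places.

0.4110

Midpoint: k1 = f(s_n, p_n); k2 = f(s_n + h/2, p_n + (h/2)·k1); p_{n+1} = p_n + h·k2.
s=0.000000, p=0.300000:
  k1 = f(0.000000, 0.300000) = 0.000000
  k2 = f(0.210000, 0.300000) = 0.058590
  p ← 0.300000 + 0.42·0.058590 = 0.324608
s=0.420000, p=0.324608:
  k1 = f(0.420000, 0.324608) = 0.126792
  k2 = f(0.630000, 0.351234) = 0.205788
  p ← 0.324608 + 0.42·0.205788 = 0.411039
p(0.84) ≈ 0.4110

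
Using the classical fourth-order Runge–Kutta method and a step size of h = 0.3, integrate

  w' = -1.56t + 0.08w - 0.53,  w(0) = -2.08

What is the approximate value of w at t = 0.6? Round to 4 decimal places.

RK4: k1 = f(t_n, w_n); k2 = f(t_n + h/2, w_n + (h/2)·k1); k3 = f(t_n + h/2, w_n + (h/2)·k2); k4 = f(t_n + h, w_n + h·k3); w_{n+1} = w_n + (h/6)·(k1 + 2k2 + 2k3 + k4).
t=0.000000, w=-2.080000:
  k1 = f(0.000000, -2.080000) = -0.696400
  k2 = f(0.150000, -2.184460) = -0.938757
  k3 = f(0.150000, -2.220814) = -0.941665
  k4 = f(0.300000, -2.362500) = -1.187000
  w ← -2.080000 + (0.3/6)·(k1 + 2k2 + 2k3 + k4) = -2.362212
t=0.300000, w=-2.362212:
  k1 = f(0.300000, -2.362212) = -1.186977
  k2 = f(0.450000, -2.540259) = -1.435221
  k3 = f(0.450000, -2.577495) = -1.438200
  k4 = f(0.600000, -2.793672) = -1.689494
  w ← -2.362212 + (0.3/6)·(k1 + 2k2 + 2k3 + k4) = -2.793378
w(0.6) ≈ -2.7934

-2.7934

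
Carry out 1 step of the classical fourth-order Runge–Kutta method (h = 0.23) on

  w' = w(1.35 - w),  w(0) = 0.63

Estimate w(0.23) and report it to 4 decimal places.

RK4: k1 = f(s_n, w_n); k2 = f(s_n + h/2, w_n + (h/2)·k1); k3 = f(s_n + h/2, w_n + (h/2)·k2); k4 = f(s_n + h, w_n + h·k3); w_{n+1} = w_n + (h/6)·(k1 + 2k2 + 2k3 + k4).
s=0.000000, w=0.630000:
  k1 = f(0.000000, 0.630000) = 0.453600
  k2 = f(0.115000, 0.682164) = 0.455574
  k3 = f(0.115000, 0.682391) = 0.455570
  k4 = f(0.230000, 0.734781) = 0.452051
  w ← 0.630000 + (0.23/6)·(k1 + 2k2 + 2k3 + k4) = 0.734571
w(0.23) ≈ 0.7346

0.7346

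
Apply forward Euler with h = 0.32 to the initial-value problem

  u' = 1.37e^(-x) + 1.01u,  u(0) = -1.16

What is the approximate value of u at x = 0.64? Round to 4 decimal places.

Euler: u_{n+1} = u_n + h·f(x_n, u_n).
x=0.000000, u=-1.160000: f=0.198400 → u ← -1.160000 + 0.32·0.198400 = -1.096512
x=0.320000, u=-1.096512: f=-0.112653 → u ← -1.096512 + 0.32·(-0.112653) = -1.132561
u(0.64) ≈ -1.1326

-1.1326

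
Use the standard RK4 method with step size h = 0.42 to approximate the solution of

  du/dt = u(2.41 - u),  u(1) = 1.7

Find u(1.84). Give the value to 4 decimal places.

2.2821

RK4: k1 = f(t_n, u_n); k2 = f(t_n + h/2, u_n + (h/2)·k1); k3 = f(t_n + h/2, u_n + (h/2)·k2); k4 = f(t_n + h, u_n + h·k3); u_{n+1} = u_n + (h/6)·(k1 + 2k2 + 2k3 + k4).
t=1.000000, u=1.700000:
  k1 = f(1.000000, 1.700000) = 1.207000
  k2 = f(1.210000, 1.953470) = 0.891818
  k3 = f(1.210000, 1.887282) = 0.986517
  k4 = f(1.420000, 2.114337) = 0.625131
  u ← 1.700000 + (0.42/6)·(k1 + 2k2 + 2k3 + k4) = 2.091216
t=1.420000, u=2.091216:
  k1 = f(1.420000, 2.091216) = 0.666646
  k2 = f(1.630000, 2.231212) = 0.398915
  k3 = f(1.630000, 2.174988) = 0.511148
  k4 = f(1.840000, 2.305898) = 0.240048
  u ← 2.091216 + (0.42/6)·(k1 + 2k2 + 2k3 + k4) = 2.282093
u(1.84) ≈ 2.2821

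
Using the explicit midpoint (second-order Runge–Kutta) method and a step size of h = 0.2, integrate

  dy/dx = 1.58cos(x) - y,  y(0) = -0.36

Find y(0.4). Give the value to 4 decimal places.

Midpoint: k1 = f(x_n, y_n); k2 = f(x_n + h/2, y_n + (h/2)·k1); y_{n+1} = y_n + h·k2.
x=0.000000, y=-0.360000:
  k1 = f(0.000000, -0.360000) = 1.940000
  k2 = f(0.100000, -0.166000) = 1.738107
  y ← -0.360000 + 0.2·1.738107 = -0.012379
x=0.200000, y=-0.012379:
  k1 = f(0.200000, -0.012379) = 1.560884
  k2 = f(0.300000, 0.143710) = 1.365722
  y ← -0.012379 + 0.2·1.365722 = 0.260766
y(0.4) ≈ 0.2608

0.2608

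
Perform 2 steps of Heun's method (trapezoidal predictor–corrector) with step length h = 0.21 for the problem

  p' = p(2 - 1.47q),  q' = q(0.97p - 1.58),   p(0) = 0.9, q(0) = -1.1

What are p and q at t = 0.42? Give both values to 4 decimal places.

Heun on (p,q): k1 = f(t_n, state_n); k2 = f(t_n + h, state_n + h·k1); state_{n+1} = state_n + (h/2)·(k1 + k2).
0.000000: (0.900000, -1.100000)
  k1 = (3.255300, 0.777700)
  predictor → (1.583613, -0.936683)
  k2 = (5.347741, 0.041116)
  → (1.803319, -1.014024)
0.210000: (1.803319, -1.014024)
  k1 = (6.294695, -0.171593)
  predictor → (3.125205, -1.050059)
  k2 = (11.074435, -1.524107)
  → (3.627078, -1.192073)
(p(0.42), q(0.42)) ≈ (3.6271, -1.1921)

3.6271, -1.1921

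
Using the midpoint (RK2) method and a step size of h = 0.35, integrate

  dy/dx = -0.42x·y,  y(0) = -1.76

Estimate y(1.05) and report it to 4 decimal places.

Midpoint: k1 = f(x_n, y_n); k2 = f(x_n + h/2, y_n + (h/2)·k1); y_{n+1} = y_n + h·k2.
x=0.000000, y=-1.760000:
  k1 = f(0.000000, -1.760000) = 0.000000
  k2 = f(0.175000, -1.760000) = 0.129360
  y ← -1.760000 + 0.35·0.129360 = -1.714724
x=0.350000, y=-1.714724:
  k1 = f(0.350000, -1.714724) = 0.252064
  k2 = f(0.525000, -1.670613) = 0.368370
  y ← -1.714724 + 0.35·0.368370 = -1.585794
x=0.700000, y=-1.585794:
  k1 = f(0.700000, -1.585794) = 0.466224
  k2 = f(0.875000, -1.504205) = 0.552795
  y ← -1.585794 + 0.35·0.552795 = -1.392316
y(1.05) ≈ -1.3923

-1.3923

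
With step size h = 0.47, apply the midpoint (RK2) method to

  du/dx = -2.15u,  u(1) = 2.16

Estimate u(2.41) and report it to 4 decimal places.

Midpoint: k1 = f(x_n, u_n); k2 = f(x_n + h/2, u_n + (h/2)·k1); u_{n+1} = u_n + h·k2.
x=1.000000, u=2.160000:
  k1 = f(1.000000, 2.160000) = -4.644000
  k2 = f(1.235000, 1.068660) = -2.297619
  u ← 2.160000 + 0.47·(-2.297619) = 1.080119
x=1.470000, u=1.080119:
  k1 = f(1.470000, 1.080119) = -2.322256
  k2 = f(1.705000, 0.534389) = -1.148936
  u ← 1.080119 + 0.47·(-1.148936) = 0.540119
x=1.940000, u=0.540119:
  k1 = f(1.940000, 0.540119) = -1.161256
  k2 = f(2.175000, 0.267224) = -0.574531
  u ← 0.540119 + 0.47·(-0.574531) = 0.270089
u(2.41) ≈ 0.2701

0.2701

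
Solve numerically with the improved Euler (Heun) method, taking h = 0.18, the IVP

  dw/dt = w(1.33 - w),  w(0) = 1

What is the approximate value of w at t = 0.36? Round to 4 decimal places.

Heun: k1 = f(t_n, w_n); k2 = f(t_n + h, w_n + h·k1); w_{n+1} = w_n + (h/2)·(k1 + k2).
t=0.000000, w=1.000000:
  k1 = f(0.000000, 1.000000) = 0.330000
  k2 = f(0.180000, 1.059400) = 0.286674
  w ← 1.000000 + (0.18/2)·(0.330000 + 0.286674) = 1.055501
t=0.180000, w=1.055501:
  k1 = f(0.180000, 1.055501) = 0.289734
  k2 = f(0.360000, 1.107653) = 0.246284
  w ← 1.055501 + (0.18/2)·(0.289734 + 0.246284) = 1.103742
w(0.36) ≈ 1.1037

1.1037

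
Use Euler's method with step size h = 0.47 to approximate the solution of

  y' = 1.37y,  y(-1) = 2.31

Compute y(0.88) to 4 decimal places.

16.8699

Euler: y_{n+1} = y_n + h·f(x_n, y_n).
x=-1.000000, y=2.310000: f=3.164700 → y ← 2.310000 + 0.47·3.164700 = 3.797409
x=-0.530000, y=3.797409: f=5.202450 → y ← 3.797409 + 0.47·5.202450 = 6.242561
x=-0.060000, y=6.242561: f=8.552308 → y ← 6.242561 + 0.47·8.552308 = 10.262145
x=0.410000, y=10.262145: f=14.059139 → y ← 10.262145 + 0.47·14.059139 = 16.869941
y(0.88) ≈ 16.8699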